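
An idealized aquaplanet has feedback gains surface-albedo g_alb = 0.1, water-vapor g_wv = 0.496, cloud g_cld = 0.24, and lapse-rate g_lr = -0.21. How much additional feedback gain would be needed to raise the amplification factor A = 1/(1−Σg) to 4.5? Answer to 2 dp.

0.15

Current total gain = 0.626.
Target gain for A = 4.5: g* = 1 − 1/4.5 = 0.7778.
Additional gain needed = 0.7778 − 0.626 = 0.15.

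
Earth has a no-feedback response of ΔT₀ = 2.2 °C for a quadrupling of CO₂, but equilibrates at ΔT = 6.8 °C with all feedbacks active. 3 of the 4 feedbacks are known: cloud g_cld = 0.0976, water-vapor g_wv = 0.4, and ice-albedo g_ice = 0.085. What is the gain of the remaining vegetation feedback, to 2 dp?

0.09

Amplification A = ΔT/ΔT₀ = 6.8/2.2 = 3.091.
Total gain g = 1 − 1/A = 1 − 1/3.091 = 0.6765.
Known gains sum to 0.0976 + 0.4 + 0.085 = 0.5826.
g_veg = 0.6765 − 0.5826 = 0.09.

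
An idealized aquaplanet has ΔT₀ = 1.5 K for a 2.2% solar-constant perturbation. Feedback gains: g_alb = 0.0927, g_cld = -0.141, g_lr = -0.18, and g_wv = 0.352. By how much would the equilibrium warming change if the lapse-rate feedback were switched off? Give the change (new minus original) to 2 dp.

Original: g = 0.1237, ΔT = 1.5/(1−0.1237) = 1.7117 K.
Without lapse-rate: g' = 0.3037, ΔT' = 1.5/(1−0.3037) = 2.1542 K.
Change = 2.1542 − 1.7117 = 0.44 K.

0.44 K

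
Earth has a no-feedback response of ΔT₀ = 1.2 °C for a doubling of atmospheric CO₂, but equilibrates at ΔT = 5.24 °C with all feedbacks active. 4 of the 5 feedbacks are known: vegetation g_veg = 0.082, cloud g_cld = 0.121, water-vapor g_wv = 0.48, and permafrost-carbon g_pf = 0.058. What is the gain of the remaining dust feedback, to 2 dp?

Amplification A = ΔT/ΔT₀ = 5.24/1.2 = 4.367.
Total gain g = 1 − 1/A = 1 − 1/4.367 = 0.771.
Known gains sum to 0.082 + 0.121 + 0.48 + 0.058 = 0.741.
g_dust = 0.771 − 0.741 = 0.03.

0.03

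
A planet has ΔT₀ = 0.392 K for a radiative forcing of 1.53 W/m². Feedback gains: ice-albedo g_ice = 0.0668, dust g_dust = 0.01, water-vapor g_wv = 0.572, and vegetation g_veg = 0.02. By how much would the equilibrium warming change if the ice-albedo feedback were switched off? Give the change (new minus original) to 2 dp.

Original: g = 0.6688, ΔT = 0.392/(1−0.6688) = 1.1836 K.
Without ice-albedo: g' = 0.602, ΔT' = 0.392/(1−0.602) = 0.9849 K.
Change = 0.9849 − 1.1836 = -0.20 K.

-0.20 K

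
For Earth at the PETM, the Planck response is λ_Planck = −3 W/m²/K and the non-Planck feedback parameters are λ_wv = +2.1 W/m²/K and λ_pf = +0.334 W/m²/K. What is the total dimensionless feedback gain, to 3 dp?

Convert to gains: g_wv = 2.1/3 = 0.7; g_pf = 0.334/3 = 0.1113.
Total gain g = 0.8113.

0.811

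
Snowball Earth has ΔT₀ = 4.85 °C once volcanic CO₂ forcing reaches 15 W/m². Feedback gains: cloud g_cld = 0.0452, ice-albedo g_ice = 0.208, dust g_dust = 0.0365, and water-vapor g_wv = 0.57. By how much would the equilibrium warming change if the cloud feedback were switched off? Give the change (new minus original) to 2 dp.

Original: g = 0.8597, ΔT = 4.85/(1−0.8597) = 34.5688 °C.
Without cloud: g' = 0.8145, ΔT' = 4.85/(1−0.8145) = 26.1456 °C.
Change = 26.1456 − 34.5688 = -8.42 °C.

-8.42 °C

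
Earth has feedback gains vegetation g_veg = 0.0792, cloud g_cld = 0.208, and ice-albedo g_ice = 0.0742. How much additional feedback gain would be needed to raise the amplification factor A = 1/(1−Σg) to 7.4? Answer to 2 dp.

0.50

Current total gain = 0.3614.
Target gain for A = 7.4: g* = 1 − 1/7.4 = 0.8649.
Additional gain needed = 0.8649 − 0.3614 = 0.50.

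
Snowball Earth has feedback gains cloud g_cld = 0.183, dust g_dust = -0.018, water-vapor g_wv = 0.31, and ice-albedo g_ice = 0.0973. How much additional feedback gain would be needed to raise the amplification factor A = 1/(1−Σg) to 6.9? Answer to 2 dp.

0.28

Current total gain = 0.5723.
Target gain for A = 6.9: g* = 1 − 1/6.9 = 0.8551.
Additional gain needed = 0.8551 − 0.5723 = 0.28.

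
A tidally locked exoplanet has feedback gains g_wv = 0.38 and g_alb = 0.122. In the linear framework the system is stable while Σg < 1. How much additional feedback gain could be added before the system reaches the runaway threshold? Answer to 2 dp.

0.50

Current total gain = 0.38 + 0.122 = 0.502.
Margin to runaway = 1 − 0.502 = 0.50.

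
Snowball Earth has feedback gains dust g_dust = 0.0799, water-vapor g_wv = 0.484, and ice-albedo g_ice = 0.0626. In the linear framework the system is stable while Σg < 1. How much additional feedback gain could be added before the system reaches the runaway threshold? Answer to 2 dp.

0.37

Current total gain = 0.0799 + 0.484 + 0.0626 = 0.6265.
Margin to runaway = 1 − 0.6265 = 0.37.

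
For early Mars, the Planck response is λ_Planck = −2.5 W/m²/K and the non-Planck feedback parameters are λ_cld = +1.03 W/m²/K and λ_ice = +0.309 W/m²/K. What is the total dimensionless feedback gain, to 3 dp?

0.536

Convert to gains: g_cld = 1.03/2.5 = 0.412; g_ice = 0.309/2.5 = 0.1236.
Total gain g = 0.5356.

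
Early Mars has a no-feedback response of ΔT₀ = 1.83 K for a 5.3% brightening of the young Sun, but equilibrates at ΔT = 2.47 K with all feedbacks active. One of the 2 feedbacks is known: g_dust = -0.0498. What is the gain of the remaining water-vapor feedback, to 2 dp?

0.31

Amplification A = ΔT/ΔT₀ = 2.47/1.83 = 1.35.
Total gain g = 1 − 1/A = 1 − 1/1.35 = 0.2593.
The known gain is -0.0498.
g_wv = 0.2593 + 0.0498 = 0.31.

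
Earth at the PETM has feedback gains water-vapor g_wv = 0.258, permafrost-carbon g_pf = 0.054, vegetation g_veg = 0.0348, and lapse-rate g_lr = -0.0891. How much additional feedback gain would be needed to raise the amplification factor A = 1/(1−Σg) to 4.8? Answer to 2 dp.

Current total gain = 0.2577.
Target gain for A = 4.8: g* = 1 − 1/4.8 = 0.7917.
Additional gain needed = 0.7917 − 0.2577 = 0.53.

0.53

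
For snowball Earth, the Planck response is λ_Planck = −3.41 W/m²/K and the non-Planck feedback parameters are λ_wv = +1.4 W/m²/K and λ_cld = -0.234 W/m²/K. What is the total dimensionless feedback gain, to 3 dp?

0.342

Convert to gains: g_wv = 1.4/3.41 = 0.4106; g_cld = -0.234/3.41 = -0.06862.
Total gain g = 0.34198.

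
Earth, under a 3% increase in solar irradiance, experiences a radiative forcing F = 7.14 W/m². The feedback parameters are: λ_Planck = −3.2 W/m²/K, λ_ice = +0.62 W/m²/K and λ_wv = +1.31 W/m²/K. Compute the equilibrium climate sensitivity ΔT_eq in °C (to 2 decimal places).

5.62 °C

Net feedback parameter λ = (−3.2) + (+0.62) + (+1.31) = -1.27 W/m²/K.
ΔT = −F/λ = −7.14/(-1.27) = 5.62 °C.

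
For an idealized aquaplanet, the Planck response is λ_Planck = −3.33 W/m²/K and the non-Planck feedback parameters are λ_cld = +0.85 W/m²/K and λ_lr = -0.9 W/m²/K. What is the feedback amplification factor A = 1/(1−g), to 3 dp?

Convert to gains: g_cld = 0.85/3.33 = 0.2553; g_lr = -0.9/3.33 = -0.2703.
Total gain g = -0.015.
A = 1/(1 + 0.015) = 0.985.

0.985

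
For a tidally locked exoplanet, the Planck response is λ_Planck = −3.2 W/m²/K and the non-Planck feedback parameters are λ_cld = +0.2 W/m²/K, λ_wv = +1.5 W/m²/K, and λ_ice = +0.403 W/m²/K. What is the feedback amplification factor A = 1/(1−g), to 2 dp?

Convert to gains: g_cld = 0.2/3.2 = 0.0625; g_wv = 1.5/3.2 = 0.4688; g_ice = 0.403/3.2 = 0.1259.
Total gain g = 0.6572.
A = 1/(1 − 0.6572) = 2.92.

2.92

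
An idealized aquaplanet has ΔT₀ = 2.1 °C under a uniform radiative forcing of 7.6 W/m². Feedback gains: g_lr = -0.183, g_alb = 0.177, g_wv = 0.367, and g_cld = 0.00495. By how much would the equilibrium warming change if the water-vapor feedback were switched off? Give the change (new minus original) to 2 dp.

Original: g = 0.36595, ΔT = 2.1/(1−0.36595) = 3.3120 °C.
Without water-vapor: g' = -0.00105, ΔT' = 2.1/(1+0.00105) = 2.0978 °C.
Change = 2.0978 − 3.3120 = -1.21 °C.

-1.21 °C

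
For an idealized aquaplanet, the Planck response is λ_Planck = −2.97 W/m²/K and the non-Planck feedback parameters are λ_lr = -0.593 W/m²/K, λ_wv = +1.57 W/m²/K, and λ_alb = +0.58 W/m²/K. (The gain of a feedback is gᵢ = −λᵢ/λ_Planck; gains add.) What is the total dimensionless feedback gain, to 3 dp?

Convert to gains: g_lr = -0.593/2.97 = -0.1997; g_wv = 1.57/2.97 = 0.5286; g_alb = 0.58/2.97 = 0.1953.
Total gain g = 0.5242.

0.524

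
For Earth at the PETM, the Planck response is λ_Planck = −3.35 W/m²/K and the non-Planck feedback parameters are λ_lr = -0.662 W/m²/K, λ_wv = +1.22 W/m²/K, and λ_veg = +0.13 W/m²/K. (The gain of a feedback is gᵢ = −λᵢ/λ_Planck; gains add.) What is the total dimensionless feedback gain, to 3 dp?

0.205

Convert to gains: g_lr = -0.662/3.35 = -0.1976; g_wv = 1.22/3.35 = 0.3642; g_veg = 0.13/3.35 = 0.03881.
Total gain g = 0.20541.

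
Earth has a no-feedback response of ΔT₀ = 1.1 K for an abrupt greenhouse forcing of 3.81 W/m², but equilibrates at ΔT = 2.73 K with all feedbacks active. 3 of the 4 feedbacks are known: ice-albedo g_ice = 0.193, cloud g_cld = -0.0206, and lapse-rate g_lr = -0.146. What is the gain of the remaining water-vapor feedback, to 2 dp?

Amplification A = ΔT/ΔT₀ = 2.73/1.1 = 2.482.
Total gain g = 1 − 1/A = 1 − 1/2.482 = 0.5971.
Known gains sum to 0.193 − 0.0206 − 0.146 = 0.0264.
g_wv = 0.5971 − 0.0264 = 0.57.

0.57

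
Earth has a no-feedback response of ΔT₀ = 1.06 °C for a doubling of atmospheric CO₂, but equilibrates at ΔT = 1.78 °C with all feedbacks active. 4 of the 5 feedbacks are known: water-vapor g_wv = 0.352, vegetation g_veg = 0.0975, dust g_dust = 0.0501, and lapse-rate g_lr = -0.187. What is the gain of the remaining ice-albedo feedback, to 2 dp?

Amplification A = ΔT/ΔT₀ = 1.78/1.06 = 1.679.
Total gain g = 1 − 1/A = 1 − 1/1.679 = 0.4044.
Known gains sum to 0.352 + 0.0975 + 0.0501 − 0.187 = 0.3126.
g_ice = 0.4044 − 0.3126 = 0.09.

0.09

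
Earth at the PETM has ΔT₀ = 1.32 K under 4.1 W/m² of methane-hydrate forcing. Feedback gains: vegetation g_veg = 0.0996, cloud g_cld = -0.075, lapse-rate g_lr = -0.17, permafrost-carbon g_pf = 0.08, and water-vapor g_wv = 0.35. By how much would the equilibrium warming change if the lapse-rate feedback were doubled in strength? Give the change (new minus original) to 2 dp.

-0.35 K

Original: g = 0.2846, ΔT = 1.32/(1−0.2846) = 1.8451 K.
With doubled lapse-rate: g' = 0.1146, ΔT' = 1.32/(1−0.1146) = 1.4909 K.
Change = 1.4909 − 1.8451 = -0.35 K.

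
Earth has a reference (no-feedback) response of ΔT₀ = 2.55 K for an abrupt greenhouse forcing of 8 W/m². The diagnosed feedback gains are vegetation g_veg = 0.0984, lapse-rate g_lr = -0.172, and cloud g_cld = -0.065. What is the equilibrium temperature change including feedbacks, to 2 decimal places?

Total gain g = 0.0984 − 0.172 − 0.065 = -0.1386.
Amplification A = 1/(1 + 0.1386) = 0.8783.
ΔT = 2.55 × 0.8783 = 2.24 K.

2.24 K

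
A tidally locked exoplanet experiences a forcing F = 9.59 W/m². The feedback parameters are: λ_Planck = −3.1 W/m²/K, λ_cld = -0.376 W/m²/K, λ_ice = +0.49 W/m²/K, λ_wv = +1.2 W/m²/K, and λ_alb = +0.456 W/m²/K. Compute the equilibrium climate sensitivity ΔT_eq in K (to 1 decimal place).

Net feedback parameter λ = (−3.1) + (-0.376) + (+0.49) + (+1.2) + (+0.456) = -1.33 W/m²/K.
ΔT = −F/λ = −9.59/(-1.33) = 7.2 K.

7.2 K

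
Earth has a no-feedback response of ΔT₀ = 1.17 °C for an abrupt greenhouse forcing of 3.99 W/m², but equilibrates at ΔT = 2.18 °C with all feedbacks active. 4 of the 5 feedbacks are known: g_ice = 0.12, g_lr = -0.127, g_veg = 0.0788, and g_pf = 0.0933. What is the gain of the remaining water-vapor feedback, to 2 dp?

0.30

Amplification A = ΔT/ΔT₀ = 2.18/1.17 = 1.863.
Total gain g = 1 − 1/A = 1 − 1/1.863 = 0.4632.
Known gains sum to 0.12 − 0.127 + 0.0788 + 0.0933 = 0.1651.
g_wv = 0.4632 − 0.1651 = 0.30.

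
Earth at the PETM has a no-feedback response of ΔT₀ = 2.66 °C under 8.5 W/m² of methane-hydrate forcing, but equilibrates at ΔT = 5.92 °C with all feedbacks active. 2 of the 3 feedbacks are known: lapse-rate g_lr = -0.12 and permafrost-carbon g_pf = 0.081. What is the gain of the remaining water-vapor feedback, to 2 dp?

0.59

Amplification A = ΔT/ΔT₀ = 5.92/2.66 = 2.226.
Total gain g = 1 − 1/A = 1 − 1/2.226 = 0.5508.
Known gains sum to -0.12 + 0.081 = -0.039.
g_wv = 0.5508 + 0.039 = 0.59.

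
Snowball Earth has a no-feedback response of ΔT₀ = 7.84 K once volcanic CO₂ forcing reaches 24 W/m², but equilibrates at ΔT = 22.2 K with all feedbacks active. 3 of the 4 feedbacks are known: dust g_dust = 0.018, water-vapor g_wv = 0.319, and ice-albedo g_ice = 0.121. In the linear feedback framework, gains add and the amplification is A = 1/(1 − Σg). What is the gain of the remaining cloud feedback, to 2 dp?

0.19

Amplification A = ΔT/ΔT₀ = 22.2/7.84 = 2.832.
Total gain g = 1 − 1/A = 1 − 1/2.832 = 0.6469.
Known gains sum to 0.018 + 0.319 + 0.121 = 0.458.
g_cld = 0.6469 − 0.458 = 0.19.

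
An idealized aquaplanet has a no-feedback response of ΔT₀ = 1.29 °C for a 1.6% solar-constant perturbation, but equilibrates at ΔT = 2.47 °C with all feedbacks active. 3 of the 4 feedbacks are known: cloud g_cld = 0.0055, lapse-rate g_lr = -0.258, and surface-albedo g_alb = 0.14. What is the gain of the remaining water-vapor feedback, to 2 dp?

Amplification A = ΔT/ΔT₀ = 2.47/1.29 = 1.915.
Total gain g = 1 − 1/A = 1 − 1/1.915 = 0.4778.
Known gains sum to 0.0055 − 0.258 + 0.14 = -0.1125.
g_wv = 0.4778 + 0.1125 = 0.59.

0.59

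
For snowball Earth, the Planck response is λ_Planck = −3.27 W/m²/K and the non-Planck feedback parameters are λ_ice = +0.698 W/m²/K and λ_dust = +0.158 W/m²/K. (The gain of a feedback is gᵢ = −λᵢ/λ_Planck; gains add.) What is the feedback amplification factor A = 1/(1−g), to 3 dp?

Convert to gains: g_ice = 0.698/3.27 = 0.2135; g_dust = 0.158/3.27 = 0.04832.
Total gain g = 0.26182.
A = 1/(1 − 0.26182) = 1.355.

1.355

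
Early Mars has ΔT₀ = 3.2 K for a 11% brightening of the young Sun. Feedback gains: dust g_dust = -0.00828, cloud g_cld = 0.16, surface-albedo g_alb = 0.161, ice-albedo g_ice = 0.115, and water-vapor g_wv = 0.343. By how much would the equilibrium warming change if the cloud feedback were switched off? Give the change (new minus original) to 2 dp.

Original: g = 0.77072, ΔT = 3.2/(1−0.77072) = 13.9567 K.
Without cloud: g' = 0.61072, ΔT' = 3.2/(1−0.61072) = 8.2203 K.
Change = 8.2203 − 13.9567 = -5.74 K.

-5.74 K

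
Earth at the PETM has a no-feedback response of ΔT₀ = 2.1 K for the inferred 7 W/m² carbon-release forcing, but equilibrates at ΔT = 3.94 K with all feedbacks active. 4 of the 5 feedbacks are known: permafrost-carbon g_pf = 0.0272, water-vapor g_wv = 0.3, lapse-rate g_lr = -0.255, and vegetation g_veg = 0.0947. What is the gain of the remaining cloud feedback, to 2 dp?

Amplification A = ΔT/ΔT₀ = 3.94/2.1 = 1.876.
Total gain g = 1 − 1/A = 1 − 1/1.876 = 0.467.
Known gains sum to 0.0272 + 0.3 − 0.255 + 0.0947 = 0.1669.
g_cld = 0.467 − 0.1669 = 0.30.

0.30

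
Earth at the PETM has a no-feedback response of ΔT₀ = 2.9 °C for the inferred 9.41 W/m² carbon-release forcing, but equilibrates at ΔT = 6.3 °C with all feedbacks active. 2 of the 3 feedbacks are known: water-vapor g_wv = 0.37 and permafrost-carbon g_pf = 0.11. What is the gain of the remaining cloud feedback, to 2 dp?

0.06

Amplification A = ΔT/ΔT₀ = 6.3/2.9 = 2.172.
Total gain g = 1 − 1/A = 1 − 1/2.172 = 0.5396.
Known gains sum to 0.37 + 0.11 = 0.48.
g_cld = 0.5396 − 0.48 = 0.06.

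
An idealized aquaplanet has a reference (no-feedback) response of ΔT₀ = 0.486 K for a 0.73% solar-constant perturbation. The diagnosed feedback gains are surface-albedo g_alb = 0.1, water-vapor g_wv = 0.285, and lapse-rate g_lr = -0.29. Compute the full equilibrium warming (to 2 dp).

Total gain g = 0.1 + 0.285 − 0.29 = 0.095.
Amplification A = 1/(1 − 0.095) = 1.105.
ΔT = 0.486 × 1.105 = 0.54 K.

0.54 K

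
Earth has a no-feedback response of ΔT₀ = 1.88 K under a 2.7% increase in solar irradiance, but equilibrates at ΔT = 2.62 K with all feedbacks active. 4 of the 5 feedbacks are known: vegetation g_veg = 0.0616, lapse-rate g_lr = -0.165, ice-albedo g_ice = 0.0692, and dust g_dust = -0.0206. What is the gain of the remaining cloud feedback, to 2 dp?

0.34

Amplification A = ΔT/ΔT₀ = 2.62/1.88 = 1.394.
Total gain g = 1 − 1/A = 1 − 1/1.394 = 0.2826.
Known gains sum to 0.0616 − 0.165 + 0.0692 − 0.0206 = -0.0548.
g_cld = 0.2826 + 0.0548 = 0.34.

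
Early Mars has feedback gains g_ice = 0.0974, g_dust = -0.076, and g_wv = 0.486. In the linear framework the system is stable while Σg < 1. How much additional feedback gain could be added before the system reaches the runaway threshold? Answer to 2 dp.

0.49

Current total gain = 0.0974 − 0.076 + 0.486 = 0.5074.
Margin to runaway = 1 − 0.5074 = 0.49.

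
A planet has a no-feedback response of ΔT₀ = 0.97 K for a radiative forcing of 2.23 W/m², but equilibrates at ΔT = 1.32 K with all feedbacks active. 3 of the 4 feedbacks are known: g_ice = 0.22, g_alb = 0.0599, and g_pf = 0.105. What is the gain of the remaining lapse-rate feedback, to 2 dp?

Amplification A = ΔT/ΔT₀ = 1.32/0.97 = 1.361.
Total gain g = 1 − 1/A = 1 − 1/1.361 = 0.2652.
Known gains sum to 0.22 + 0.0599 + 0.105 = 0.3849.
g_lr = 0.2652 − 0.3849 = -0.12.

-0.12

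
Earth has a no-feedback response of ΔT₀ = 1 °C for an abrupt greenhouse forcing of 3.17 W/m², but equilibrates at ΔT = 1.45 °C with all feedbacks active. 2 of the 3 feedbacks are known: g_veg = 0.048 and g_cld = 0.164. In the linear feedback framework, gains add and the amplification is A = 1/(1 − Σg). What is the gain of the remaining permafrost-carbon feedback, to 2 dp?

Amplification A = ΔT/ΔT₀ = 1.45/1 = 1.45.
Total gain g = 1 − 1/A = 1 − 1/1.45 = 0.3103.
Known gains sum to 0.048 + 0.164 = 0.212.
g_pf = 0.3103 − 0.212 = 0.10.

0.10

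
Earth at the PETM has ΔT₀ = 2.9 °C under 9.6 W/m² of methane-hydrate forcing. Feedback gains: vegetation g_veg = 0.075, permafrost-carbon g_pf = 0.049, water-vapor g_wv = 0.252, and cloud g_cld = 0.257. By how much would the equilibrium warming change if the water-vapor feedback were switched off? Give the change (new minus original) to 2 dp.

-3.22 °C

Original: g = 0.633, ΔT = 2.9/(1−0.633) = 7.9019 °C.
Without water-vapor: g' = 0.381, ΔT' = 2.9/(1−0.381) = 4.6850 °C.
Change = 4.6850 − 7.9019 = -3.22 °C.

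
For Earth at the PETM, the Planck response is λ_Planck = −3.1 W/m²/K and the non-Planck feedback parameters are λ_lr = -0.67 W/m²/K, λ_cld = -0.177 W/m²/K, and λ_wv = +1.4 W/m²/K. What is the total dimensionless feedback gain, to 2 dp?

Convert to gains: g_lr = -0.67/3.1 = -0.2161; g_cld = -0.177/3.1 = -0.0571; g_wv = 1.4/3.1 = 0.4516.
Total gain g = 0.1784.

0.18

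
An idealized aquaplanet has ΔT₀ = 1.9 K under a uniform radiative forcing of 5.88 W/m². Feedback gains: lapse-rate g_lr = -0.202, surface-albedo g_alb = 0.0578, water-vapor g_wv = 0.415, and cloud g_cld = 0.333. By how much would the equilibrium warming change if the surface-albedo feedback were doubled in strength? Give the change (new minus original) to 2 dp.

0.82 K

Original: g = 0.6038, ΔT = 1.9/(1−0.6038) = 4.7956 K.
With doubled surface-albedo: g' = 0.6616, ΔT' = 1.9/(1−0.6616) = 5.6147 K.
Change = 5.6147 − 4.7956 = 0.82 K.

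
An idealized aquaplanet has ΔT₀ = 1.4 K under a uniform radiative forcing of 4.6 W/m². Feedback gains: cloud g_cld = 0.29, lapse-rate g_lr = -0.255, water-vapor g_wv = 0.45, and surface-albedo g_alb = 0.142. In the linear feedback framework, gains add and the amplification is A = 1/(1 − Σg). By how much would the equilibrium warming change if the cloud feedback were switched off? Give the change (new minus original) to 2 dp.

-1.64 K

Original: g = 0.627, ΔT = 1.4/(1−0.627) = 3.7534 K.
Without cloud: g' = 0.337, ΔT' = 1.4/(1−0.337) = 2.1116 K.
Change = 2.1116 − 3.7534 = -1.64 K.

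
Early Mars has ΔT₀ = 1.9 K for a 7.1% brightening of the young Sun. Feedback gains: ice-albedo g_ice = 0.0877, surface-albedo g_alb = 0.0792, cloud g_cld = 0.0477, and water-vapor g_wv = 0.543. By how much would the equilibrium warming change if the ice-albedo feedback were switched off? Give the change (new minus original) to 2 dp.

-2.08 K

Original: g = 0.7576, ΔT = 1.9/(1−0.7576) = 7.8383 K.
Without ice-albedo: g' = 0.6699, ΔT' = 1.9/(1−0.6699) = 5.7558 K.
Change = 5.7558 − 7.8383 = -2.08 K.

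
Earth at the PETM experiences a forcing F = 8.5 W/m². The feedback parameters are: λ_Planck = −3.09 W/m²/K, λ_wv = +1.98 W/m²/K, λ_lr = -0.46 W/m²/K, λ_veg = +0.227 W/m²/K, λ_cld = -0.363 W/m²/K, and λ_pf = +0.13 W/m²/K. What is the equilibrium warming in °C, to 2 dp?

Net feedback parameter λ = (−3.09) + (+1.98) + (-0.46) + (+0.227) + (-0.363) + (+0.13) = -1.576 W/m²/K.
ΔT = −F/λ = −8.5/(-1.576) = 5.39 °C.

5.39 °C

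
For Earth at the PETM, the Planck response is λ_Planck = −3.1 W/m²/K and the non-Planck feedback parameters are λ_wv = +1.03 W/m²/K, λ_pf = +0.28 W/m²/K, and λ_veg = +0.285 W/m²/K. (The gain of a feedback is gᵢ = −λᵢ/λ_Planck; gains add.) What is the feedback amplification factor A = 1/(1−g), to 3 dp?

Convert to gains: g_wv = 1.03/3.1 = 0.3323; g_pf = 0.28/3.1 = 0.09032; g_veg = 0.285/3.1 = 0.09194.
Total gain g = 0.51456.
A = 1/(1 − 0.51456) = 2.060.

2.060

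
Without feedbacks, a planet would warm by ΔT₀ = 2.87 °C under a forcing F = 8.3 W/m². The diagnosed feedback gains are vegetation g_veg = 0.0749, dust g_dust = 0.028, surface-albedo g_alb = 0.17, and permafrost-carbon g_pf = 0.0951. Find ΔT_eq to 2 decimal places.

4.54 °C

Total gain g = 0.0749 + 0.028 + 0.17 + 0.0951 = 0.368.
Amplification A = 1/(1 − 0.368) = 1.582.
ΔT = 2.87 × 1.582 = 4.54 °C.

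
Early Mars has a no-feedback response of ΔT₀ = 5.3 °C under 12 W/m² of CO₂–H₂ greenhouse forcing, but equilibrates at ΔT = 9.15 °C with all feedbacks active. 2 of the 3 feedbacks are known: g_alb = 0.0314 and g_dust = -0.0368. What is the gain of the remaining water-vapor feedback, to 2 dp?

0.43

Amplification A = ΔT/ΔT₀ = 9.15/5.3 = 1.726.
Total gain g = 1 − 1/A = 1 − 1/1.726 = 0.4206.
Known gains sum to 0.0314 − 0.0368 = -0.0054.
g_wv = 0.4206 + 0.0054 = 0.43.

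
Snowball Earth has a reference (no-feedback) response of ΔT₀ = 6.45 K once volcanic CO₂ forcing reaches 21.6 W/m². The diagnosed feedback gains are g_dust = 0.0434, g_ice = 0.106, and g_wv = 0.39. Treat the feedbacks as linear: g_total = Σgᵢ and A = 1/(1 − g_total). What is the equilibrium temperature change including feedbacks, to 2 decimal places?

14.00 K

Total gain g = 0.0434 + 0.106 + 0.39 = 0.5394.
Amplification A = 1/(1 − 0.5394) = 2.171.
ΔT = 6.45 × 2.171 = 14.00 K.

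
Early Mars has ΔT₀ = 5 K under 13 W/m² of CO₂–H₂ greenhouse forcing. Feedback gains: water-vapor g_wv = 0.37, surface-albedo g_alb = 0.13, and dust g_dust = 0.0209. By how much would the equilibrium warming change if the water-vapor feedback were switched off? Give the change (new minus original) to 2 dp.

-4.55 K

Original: g = 0.5209, ΔT = 5/(1−0.5209) = 10.4362 K.
Without water-vapor: g' = 0.1509, ΔT' = 5/(1−0.1509) = 5.8886 K.
Change = 5.8886 − 10.4362 = -4.55 K.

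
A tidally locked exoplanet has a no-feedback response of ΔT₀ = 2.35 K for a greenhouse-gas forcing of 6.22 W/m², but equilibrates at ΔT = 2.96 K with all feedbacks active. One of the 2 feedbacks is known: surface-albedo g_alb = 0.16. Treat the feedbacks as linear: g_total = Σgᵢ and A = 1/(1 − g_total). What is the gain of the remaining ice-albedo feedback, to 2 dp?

0.05

Amplification A = ΔT/ΔT₀ = 2.96/2.35 = 1.26.
Total gain g = 1 − 1/A = 1 − 1/1.26 = 0.2063.
The known gain is 0.16.
g_ice = 0.2063 − 0.16 = 0.05.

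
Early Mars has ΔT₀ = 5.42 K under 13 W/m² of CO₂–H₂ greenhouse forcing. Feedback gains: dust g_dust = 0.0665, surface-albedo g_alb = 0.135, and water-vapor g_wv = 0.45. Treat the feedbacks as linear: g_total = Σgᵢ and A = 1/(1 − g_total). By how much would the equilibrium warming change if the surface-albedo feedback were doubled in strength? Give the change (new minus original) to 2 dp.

9.83 K

Original: g = 0.6515, ΔT = 5.42/(1−0.6515) = 15.5524 K.
With doubled surface-albedo: g' = 0.7865, ΔT' = 5.42/(1−0.7865) = 25.3864 K.
Change = 25.3864 − 15.5524 = 9.83 K.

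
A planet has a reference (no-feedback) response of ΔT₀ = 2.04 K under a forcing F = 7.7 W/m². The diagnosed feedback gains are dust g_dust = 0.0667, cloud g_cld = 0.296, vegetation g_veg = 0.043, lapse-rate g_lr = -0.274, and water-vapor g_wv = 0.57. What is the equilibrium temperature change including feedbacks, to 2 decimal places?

Total gain g = 0.0667 + 0.296 + 0.043 − 0.274 + 0.57 = 0.7017.
Amplification A = 1/(1 − 0.7017) = 3.352.
ΔT = 2.04 × 3.352 = 6.84 K.

6.84 K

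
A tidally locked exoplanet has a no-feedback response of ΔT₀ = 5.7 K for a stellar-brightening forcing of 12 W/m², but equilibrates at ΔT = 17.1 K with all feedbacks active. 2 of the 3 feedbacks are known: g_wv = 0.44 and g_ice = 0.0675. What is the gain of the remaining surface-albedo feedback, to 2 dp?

Amplification A = ΔT/ΔT₀ = 17.1/5.7 = 3.
Total gain g = 1 − 1/A = 1 − 1/3 = 0.6667.
Known gains sum to 0.44 + 0.0675 = 0.5075.
g_alb = 0.6667 − 0.5075 = 0.16.

0.16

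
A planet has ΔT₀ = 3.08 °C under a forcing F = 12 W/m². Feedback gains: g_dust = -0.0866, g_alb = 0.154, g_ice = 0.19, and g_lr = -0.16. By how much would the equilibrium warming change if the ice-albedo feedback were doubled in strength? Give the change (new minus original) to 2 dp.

0.91 °C

Original: g = 0.0974, ΔT = 3.08/(1−0.0974) = 3.4124 °C.
With doubled ice-albedo: g' = 0.2874, ΔT' = 3.08/(1−0.2874) = 4.3222 °C.
Change = 4.3222 − 3.4124 = 0.91 °C.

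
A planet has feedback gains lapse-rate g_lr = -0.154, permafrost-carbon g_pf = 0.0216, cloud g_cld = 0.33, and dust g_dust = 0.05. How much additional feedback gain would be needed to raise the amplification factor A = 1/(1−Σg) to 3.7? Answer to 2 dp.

0.48

Current total gain = 0.2476.
Target gain for A = 3.7: g* = 1 − 1/3.7 = 0.7297.
Additional gain needed = 0.7297 − 0.2476 = 0.48.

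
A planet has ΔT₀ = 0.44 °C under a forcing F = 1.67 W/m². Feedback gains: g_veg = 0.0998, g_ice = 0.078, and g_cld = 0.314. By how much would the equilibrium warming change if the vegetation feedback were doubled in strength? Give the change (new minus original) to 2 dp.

0.21 °C

Original: g = 0.4918, ΔT = 0.44/(1−0.4918) = 0.8658 °C.
With doubled vegetation: g' = 0.5916, ΔT' = 0.44/(1−0.5916) = 1.0774 °C.
Change = 1.0774 − 0.8658 = 0.21 °C.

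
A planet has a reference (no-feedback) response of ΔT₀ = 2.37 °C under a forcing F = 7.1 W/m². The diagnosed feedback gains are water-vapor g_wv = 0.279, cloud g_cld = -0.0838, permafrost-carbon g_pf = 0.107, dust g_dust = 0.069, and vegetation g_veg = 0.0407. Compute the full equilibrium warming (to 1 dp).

Total gain g = 0.279 − 0.0838 + 0.107 + 0.069 + 0.0407 = 0.4119.
Amplification A = 1/(1 − 0.4119) = 1.7.
ΔT = 2.37 × 1.7 = 4.0 °C.

4.0 °C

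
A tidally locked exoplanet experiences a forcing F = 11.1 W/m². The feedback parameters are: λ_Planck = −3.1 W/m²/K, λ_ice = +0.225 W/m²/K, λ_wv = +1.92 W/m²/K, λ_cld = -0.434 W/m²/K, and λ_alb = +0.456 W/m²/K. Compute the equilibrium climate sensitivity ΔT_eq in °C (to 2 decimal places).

Net feedback parameter λ = (−3.1) + (+0.225) + (+1.92) + (-0.434) + (+0.456) = -0.933 W/m²/K.
ΔT = −F/λ = −11.1/(-0.933) = 11.90 °C.

11.90 °C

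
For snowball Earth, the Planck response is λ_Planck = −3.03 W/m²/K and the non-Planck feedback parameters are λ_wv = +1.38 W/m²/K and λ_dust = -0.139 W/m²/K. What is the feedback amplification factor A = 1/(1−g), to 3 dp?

Convert to gains: g_wv = 1.38/3.03 = 0.4554; g_dust = -0.139/3.03 = -0.04587.
Total gain g = 0.40953.
A = 1/(1 − 0.40953) = 1.694.

1.694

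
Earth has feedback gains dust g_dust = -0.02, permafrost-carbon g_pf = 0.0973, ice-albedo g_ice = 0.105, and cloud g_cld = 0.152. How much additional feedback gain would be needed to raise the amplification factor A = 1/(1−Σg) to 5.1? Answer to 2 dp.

Current total gain = 0.3343.
Target gain for A = 5.1: g* = 1 − 1/5.1 = 0.8039.
Additional gain needed = 0.8039 − 0.3343 = 0.47.

0.47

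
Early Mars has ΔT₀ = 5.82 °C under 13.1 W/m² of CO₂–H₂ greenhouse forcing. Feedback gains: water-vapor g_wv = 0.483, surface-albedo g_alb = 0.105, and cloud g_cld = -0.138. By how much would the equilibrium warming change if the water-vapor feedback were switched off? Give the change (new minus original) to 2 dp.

Original: g = 0.45, ΔT = 5.82/(1−0.45) = 10.5818 °C.
Without water-vapor: g' = -0.033, ΔT' = 5.82/(1+0.033) = 5.6341 °C.
Change = 5.6341 − 10.5818 = -4.95 °C.

-4.95 °C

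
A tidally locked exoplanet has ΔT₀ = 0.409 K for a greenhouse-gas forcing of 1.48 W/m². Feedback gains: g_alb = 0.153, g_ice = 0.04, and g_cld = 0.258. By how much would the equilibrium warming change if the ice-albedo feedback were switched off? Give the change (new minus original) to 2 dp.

Original: g = 0.451, ΔT = 0.409/(1−0.451) = 0.7450 K.
Without ice-albedo: g' = 0.411, ΔT' = 0.409/(1−0.411) = 0.6944 K.
Change = 0.6944 − 0.7450 = -0.05 K.

-0.05 K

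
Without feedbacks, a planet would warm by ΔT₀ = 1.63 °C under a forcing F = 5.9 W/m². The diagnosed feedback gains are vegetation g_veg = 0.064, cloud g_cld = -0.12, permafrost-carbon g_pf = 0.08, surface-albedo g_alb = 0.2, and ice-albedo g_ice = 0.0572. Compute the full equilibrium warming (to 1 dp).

2.3 °C

Total gain g = 0.064 − 0.12 + 0.08 + 0.2 + 0.0572 = 0.2812.
Amplification A = 1/(1 − 0.2812) = 1.391.
ΔT = 1.63 × 1.391 = 2.3 °C.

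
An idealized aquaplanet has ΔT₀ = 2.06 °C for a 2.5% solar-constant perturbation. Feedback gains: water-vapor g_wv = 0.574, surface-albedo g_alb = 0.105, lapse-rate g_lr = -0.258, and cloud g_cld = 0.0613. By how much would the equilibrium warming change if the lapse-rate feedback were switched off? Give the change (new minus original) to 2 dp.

Original: g = 0.4823, ΔT = 2.06/(1−0.4823) = 3.9791 °C.
Without lapse-rate: g' = 0.7403, ΔT' = 2.06/(1−0.7403) = 7.9322 °C.
Change = 7.9322 − 3.9791 = 3.95 °C.

3.95 °C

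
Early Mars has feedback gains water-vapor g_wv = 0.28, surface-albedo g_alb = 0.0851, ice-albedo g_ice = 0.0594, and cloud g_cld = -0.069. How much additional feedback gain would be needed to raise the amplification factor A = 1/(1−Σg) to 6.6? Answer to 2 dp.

Current total gain = 0.3555.
Target gain for A = 6.6: g* = 1 − 1/6.6 = 0.8485.
Additional gain needed = 0.8485 − 0.3555 = 0.49.

0.49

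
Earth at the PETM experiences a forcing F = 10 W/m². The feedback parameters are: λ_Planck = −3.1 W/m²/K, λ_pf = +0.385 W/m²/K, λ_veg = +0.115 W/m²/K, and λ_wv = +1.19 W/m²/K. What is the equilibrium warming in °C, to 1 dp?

Net feedback parameter λ = (−3.1) + (+0.385) + (+0.115) + (+1.19) = -1.41 W/m²/K.
ΔT = −F/λ = −10/(-1.41) = 7.1 °C.

7.1 °C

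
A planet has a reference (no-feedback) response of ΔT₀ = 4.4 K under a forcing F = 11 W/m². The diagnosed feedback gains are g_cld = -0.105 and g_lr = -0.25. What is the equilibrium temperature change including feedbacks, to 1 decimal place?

3.2 K

Total gain g = -0.105 − 0.25 = -0.355.
Amplification A = 1/(1 + 0.355) = 0.738.
ΔT = 4.4 × 0.738 = 3.2 K.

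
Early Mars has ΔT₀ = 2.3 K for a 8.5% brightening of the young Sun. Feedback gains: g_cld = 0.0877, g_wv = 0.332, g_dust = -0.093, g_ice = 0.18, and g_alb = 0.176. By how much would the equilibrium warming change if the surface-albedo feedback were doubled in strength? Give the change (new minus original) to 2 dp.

9.03 K

Original: g = 0.6827, ΔT = 2.3/(1−0.6827) = 7.2487 K.
With doubled surface-albedo: g' = 0.8587, ΔT' = 2.3/(1−0.8587) = 16.2774 K.
Change = 16.2774 − 7.2487 = 9.03 K.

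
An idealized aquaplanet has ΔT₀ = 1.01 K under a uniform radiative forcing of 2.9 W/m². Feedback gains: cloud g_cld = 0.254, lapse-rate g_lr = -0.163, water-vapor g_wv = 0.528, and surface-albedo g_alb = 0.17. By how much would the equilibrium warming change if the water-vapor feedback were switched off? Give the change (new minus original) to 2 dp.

Original: g = 0.789, ΔT = 1.01/(1−0.789) = 4.7867 K.
Without water-vapor: g' = 0.261, ΔT' = 1.01/(1−0.261) = 1.3667 K.
Change = 1.3667 − 4.7867 = -3.42 K.

-3.42 K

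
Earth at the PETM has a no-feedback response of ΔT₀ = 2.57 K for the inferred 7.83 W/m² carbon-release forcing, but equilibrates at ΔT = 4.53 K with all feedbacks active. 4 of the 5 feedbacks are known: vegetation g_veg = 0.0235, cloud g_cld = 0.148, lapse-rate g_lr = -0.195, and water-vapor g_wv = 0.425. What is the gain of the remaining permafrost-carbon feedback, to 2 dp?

0.03

Amplification A = ΔT/ΔT₀ = 4.53/2.57 = 1.763.
Total gain g = 1 − 1/A = 1 − 1/1.763 = 0.4328.
Known gains sum to 0.0235 + 0.148 − 0.195 + 0.425 = 0.4015.
g_pf = 0.4328 − 0.4015 = 0.03.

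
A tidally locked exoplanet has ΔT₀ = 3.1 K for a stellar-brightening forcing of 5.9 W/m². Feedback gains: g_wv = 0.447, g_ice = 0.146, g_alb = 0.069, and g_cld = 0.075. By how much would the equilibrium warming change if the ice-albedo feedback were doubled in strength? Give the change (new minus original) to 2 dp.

14.71 K

Original: g = 0.737, ΔT = 3.1/(1−0.737) = 11.7871 K.
With doubled ice-albedo: g' = 0.883, ΔT' = 3.1/(1−0.883) = 26.4957 K.
Change = 26.4957 − 11.7871 = 14.71 K.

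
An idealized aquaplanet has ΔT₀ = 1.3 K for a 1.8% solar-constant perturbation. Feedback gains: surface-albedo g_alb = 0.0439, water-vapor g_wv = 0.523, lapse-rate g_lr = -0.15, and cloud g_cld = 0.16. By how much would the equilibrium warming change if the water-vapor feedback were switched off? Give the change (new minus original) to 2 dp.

-1.70 K

Original: g = 0.5769, ΔT = 1.3/(1−0.5769) = 3.0726 K.
Without water-vapor: g' = 0.0539, ΔT' = 1.3/(1−0.0539) = 1.3741 K.
Change = 1.3741 − 3.0726 = -1.70 K.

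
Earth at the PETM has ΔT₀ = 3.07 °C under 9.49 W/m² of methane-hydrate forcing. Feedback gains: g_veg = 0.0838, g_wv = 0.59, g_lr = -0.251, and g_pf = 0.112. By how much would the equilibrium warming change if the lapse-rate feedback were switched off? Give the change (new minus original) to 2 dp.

Original: g = 0.5348, ΔT = 3.07/(1−0.5348) = 6.5993 °C.
Without lapse-rate: g' = 0.7858, ΔT' = 3.07/(1−0.7858) = 14.3324 °C.
Change = 14.3324 − 6.5993 = 7.73 °C.

7.73 °C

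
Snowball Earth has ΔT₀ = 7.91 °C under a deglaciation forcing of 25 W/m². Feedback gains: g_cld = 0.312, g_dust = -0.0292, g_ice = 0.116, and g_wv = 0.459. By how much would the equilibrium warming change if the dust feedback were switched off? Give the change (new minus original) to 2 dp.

14.37 °C

Original: g = 0.8578, ΔT = 7.91/(1−0.8578) = 55.6259 °C.
Without dust: g' = 0.887, ΔT' = 7.91/(1−0.887) = 70.0000 °C.
Change = 70.0000 − 55.6259 = 14.37 °C.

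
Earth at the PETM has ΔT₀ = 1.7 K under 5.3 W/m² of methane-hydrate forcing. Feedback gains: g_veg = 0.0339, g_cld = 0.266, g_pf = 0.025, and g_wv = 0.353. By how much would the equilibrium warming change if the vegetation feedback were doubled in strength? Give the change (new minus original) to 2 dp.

0.62 K

Original: g = 0.6779, ΔT = 1.7/(1−0.6779) = 5.2779 K.
With doubled vegetation: g' = 0.7118, ΔT' = 1.7/(1−0.7118) = 5.8987 K.
Change = 5.8987 − 5.2779 = 0.62 K.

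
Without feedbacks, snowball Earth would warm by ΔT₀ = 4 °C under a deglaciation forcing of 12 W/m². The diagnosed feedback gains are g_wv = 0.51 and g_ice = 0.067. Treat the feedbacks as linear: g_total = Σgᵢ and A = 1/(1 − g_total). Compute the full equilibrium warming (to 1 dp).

9.5 °C

Total gain g = 0.51 + 0.067 = 0.577.
Amplification A = 1/(1 − 0.577) = 2.364.
ΔT = 4 × 2.364 = 9.5 °C.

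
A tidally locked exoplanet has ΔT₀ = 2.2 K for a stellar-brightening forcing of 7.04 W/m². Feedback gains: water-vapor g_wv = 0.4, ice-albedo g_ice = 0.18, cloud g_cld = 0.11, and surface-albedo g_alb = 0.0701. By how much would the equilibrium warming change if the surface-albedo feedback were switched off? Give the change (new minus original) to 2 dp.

-2.07 K

Original: g = 0.7601, ΔT = 2.2/(1−0.7601) = 9.1705 K.
Without surface-albedo: g' = 0.69, ΔT' = 2.2/(1−0.69) = 7.0968 K.
Change = 7.0968 − 9.1705 = -2.07 K.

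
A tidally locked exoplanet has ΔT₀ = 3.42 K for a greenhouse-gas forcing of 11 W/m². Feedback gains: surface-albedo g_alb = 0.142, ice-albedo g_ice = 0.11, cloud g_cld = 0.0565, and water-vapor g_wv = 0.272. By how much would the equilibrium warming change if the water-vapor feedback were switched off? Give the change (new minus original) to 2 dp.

-3.21 K

Original: g = 0.5805, ΔT = 3.42/(1−0.5805) = 8.1526 K.
Without water-vapor: g' = 0.3085, ΔT' = 3.42/(1−0.3085) = 4.9458 K.
Change = 4.9458 − 8.1526 = -3.21 K.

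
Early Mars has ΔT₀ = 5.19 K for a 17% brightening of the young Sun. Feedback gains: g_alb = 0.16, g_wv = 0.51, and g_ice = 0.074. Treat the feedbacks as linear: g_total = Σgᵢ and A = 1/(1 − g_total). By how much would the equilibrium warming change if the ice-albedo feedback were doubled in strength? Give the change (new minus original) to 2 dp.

8.24 K

Original: g = 0.744, ΔT = 5.19/(1−0.744) = 20.2734 K.
With doubled ice-albedo: g' = 0.818, ΔT' = 5.19/(1−0.818) = 28.5165 K.
Change = 28.5165 − 20.2734 = 8.24 K.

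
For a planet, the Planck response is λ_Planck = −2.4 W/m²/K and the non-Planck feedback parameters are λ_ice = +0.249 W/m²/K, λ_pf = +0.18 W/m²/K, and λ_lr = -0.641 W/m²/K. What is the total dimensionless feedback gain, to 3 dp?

Convert to gains: g_ice = 0.249/2.4 = 0.1038; g_pf = 0.18/2.4 = 0.075; g_lr = -0.641/2.4 = -0.2671.
Total gain g = -0.0883.

-0.088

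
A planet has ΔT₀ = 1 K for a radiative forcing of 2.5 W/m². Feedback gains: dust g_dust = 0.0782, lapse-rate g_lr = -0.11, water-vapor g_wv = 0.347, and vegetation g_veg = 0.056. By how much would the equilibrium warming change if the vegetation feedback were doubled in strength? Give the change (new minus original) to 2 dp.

Original: g = 0.3712, ΔT = 1/(1−0.3712) = 1.5903 K.
With doubled vegetation: g' = 0.4272, ΔT' = 1/(1−0.4272) = 1.7458 K.
Change = 1.7458 − 1.5903 = 0.16 K.

0.16 K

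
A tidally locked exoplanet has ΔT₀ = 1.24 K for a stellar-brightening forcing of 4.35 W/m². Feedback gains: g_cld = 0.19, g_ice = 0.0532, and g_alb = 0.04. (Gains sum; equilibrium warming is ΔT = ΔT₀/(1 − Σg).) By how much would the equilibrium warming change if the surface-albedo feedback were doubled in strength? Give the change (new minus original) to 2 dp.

Original: g = 0.2832, ΔT = 1.24/(1−0.2832) = 1.7299 K.
With doubled surface-albedo: g' = 0.3232, ΔT' = 1.24/(1−0.3232) = 1.8322 K.
Change = 1.8322 − 1.7299 = 0.10 K.

0.10 K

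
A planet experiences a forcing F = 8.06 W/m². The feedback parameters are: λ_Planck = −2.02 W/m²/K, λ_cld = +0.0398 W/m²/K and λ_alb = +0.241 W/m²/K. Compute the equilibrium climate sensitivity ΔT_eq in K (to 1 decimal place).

4.6 K

Net feedback parameter λ = (−2.02) + (+0.0398) + (+0.241) = -1.7392 W/m²/K.
ΔT = −F/λ = −8.06/(-1.7392) = 4.6 K.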